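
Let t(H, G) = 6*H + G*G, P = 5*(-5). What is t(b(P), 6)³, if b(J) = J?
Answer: -1481544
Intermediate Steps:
P = -25
t(H, G) = G² + 6*H (t(H, G) = 6*H + G² = G² + 6*H)
t(b(P), 6)³ = (6² + 6*(-25))³ = (36 - 150)³ = (-114)³ = -1481544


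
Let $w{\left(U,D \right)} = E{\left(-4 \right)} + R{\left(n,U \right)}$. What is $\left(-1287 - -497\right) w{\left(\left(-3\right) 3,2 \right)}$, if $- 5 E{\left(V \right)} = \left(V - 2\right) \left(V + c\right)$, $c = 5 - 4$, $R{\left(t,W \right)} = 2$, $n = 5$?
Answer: $1264$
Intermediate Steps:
$c = 1$ ($c = 5 - 4 = 1$)
$E{\left(V \right)} = - \frac{\left(1 + V\right) \left(-2 + V\right)}{5}$ ($E{\left(V \right)} = - \frac{\left(V - 2\right) \left(V + 1\right)}{5} = - \frac{\left(-2 + V\right) \left(1 + V\right)}{5} = - \frac{\left(1 + V\right) \left(-2 + V\right)}{5}$)
$w{\left(U,D \right)} = - \frac{8}{5}$ ($w{\left(U,D \right)} = \left(\frac{2}{5} - \frac{\left(-4\right)^{2}}{5} + \frac{1}{5} \left(-4\right)\right) + 2 = \left(\frac{2}{5} - \frac{16}{5} - \frac{4}{5}\right) + 2 = - \frac{18}{5} + 2 = - \frac{8}{5}$)
$\left(-1287 - -497\right) w{\left(\left(-3\right) 3,2 \right)} = \left(-1287 - -497\right) \left(- \frac{8}{5}\right) = \left(-1287 + 497\right) \left(- \frac{8}{5}\right) = \left(-790\right) \left(- \frac{8}{5}\right) = 1264$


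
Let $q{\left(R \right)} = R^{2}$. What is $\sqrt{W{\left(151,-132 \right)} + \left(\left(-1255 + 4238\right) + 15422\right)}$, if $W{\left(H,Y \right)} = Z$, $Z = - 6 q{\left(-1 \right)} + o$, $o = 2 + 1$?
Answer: $\sqrt{18402} \approx 135.65$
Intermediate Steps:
$o = 3$
$Z = -3$ ($Z = - 6 \left(-1\right)^{2} + 3 = \left(-6\right) 1 + 3 = -6 + 3 = -3$)
$W{\left(H,Y \right)} = -3$
$\sqrt{W{\left(151,-132 \right)} + \left(\left(-1255 + 4238\right) + 15422\right)} = \sqrt{-3 + \left(\left(-1255 + 4238\right) + 15422\right)} = \sqrt{-3 + \left(2983 + 15422\right)} = \sqrt{-3 + 18405} = \sqrt{18402}$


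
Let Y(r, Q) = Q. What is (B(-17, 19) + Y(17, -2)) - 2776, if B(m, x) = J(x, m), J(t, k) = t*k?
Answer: -3101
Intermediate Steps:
J(t, k) = k*t
B(m, x) = m*x
(B(-17, 19) + Y(17, -2)) - 2776 = (-17*19 - 2) - 2776 = (-323 - 2) - 2776 = -325 - 2776 = -3101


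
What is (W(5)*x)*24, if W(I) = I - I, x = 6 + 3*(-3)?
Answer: 0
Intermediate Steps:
x = -3 (x = 6 - 9 = -3)
W(I) = 0
(W(5)*x)*24 = (0*(-3))*24 = 0*24 = 0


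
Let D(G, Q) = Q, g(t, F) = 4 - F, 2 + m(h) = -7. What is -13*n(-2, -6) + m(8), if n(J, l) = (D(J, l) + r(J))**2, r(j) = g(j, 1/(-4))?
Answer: -781/16 ≈ -48.813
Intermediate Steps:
m(h) = -9 (m(h) = -2 - 7 = -9)
r(j) = 17/4 (r(j) = 4 - 1/(-4) = 4 - 1*(-1/4) = 4 + 1/4 = 17/4)
n(J, l) = (17/4 + l)**2 (n(J, l) = (l + 17/4)**2 = (17/4 + l)**2)
-13*n(-2, -6) + m(8) = -13*(17 + 4*(-6))**2/16 - 9 = -13*(17 - 24)**2/16 - 9 = -13*(-7)**2/16 - 9 = -13*49/16 - 9 = -637/16 - 9 = -781/16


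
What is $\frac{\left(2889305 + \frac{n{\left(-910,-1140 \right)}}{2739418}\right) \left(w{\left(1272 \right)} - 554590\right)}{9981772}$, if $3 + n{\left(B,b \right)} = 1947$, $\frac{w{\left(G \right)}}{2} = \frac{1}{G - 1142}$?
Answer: $- \frac{142661595784811478733}{888687991382620} \approx -1.6053 \cdot 10^{5}$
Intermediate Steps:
$w{\left(G \right)} = \frac{2}{-1142 + G}$ ($w{\left(G \right)} = \frac{2}{G - 1142} = \frac{2}{-1142 + G}$)
$n{\left(B,b \right)} = 1944$ ($n{\left(B,b \right)} = -3 + 1947 = 1944$)
$\frac{\left(2889305 + \frac{n{\left(-910,-1140 \right)}}{2739418}\right) \left(w{\left(1272 \right)} - 554590\right)}{9981772} = \frac{\left(2889305 + \frac{1944}{2739418}\right) \left(\frac{2}{-1142 + 1272} - 554590\right)}{9981772} = \left(2889305 + 1944 \cdot \frac{1}{2739418}\right) \left(\frac{2}{130} - 554590\right) \frac{1}{9981772} = \left(2889305 + \frac{972}{1369709}\right) \left(2 \cdot \frac{1}{130} - 554590\right) \frac{1}{9981772} = \frac{3957507063217 \left(\frac{1}{65} - 554590\right)}{1369709} \cdot \frac{1}{9981772} = \frac{3957507063217}{1369709} \left(- \frac{36048349}{65}\right) \frac{1}{9981772} = \left(- \frac{142661595784811478733}{89031085}\right) \frac{1}{9981772} = - \frac{142661595784811478733}{888687991382620}$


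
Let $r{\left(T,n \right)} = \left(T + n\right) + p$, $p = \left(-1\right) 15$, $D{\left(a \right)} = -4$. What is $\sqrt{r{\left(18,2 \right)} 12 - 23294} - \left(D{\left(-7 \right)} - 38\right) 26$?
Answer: $1092 + i \sqrt{23234} \approx 1092.0 + 152.43 i$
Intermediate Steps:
$p = -15$
$r{\left(T,n \right)} = -15 + T + n$ ($r{\left(T,n \right)} = \left(T + n\right) - 15 = -15 + T + n$)
$\sqrt{r{\left(18,2 \right)} 12 - 23294} - \left(D{\left(-7 \right)} - 38\right) 26 = \sqrt{\left(-15 + 18 + 2\right) 12 - 23294} - \left(-4 - 38\right) 26 = \sqrt{5 \cdot 12 - 23294} - \left(-42\right) 26 = \sqrt{60 - 23294} - -1092 = \sqrt{-23234} + 1092 = i \sqrt{23234} + 1092 = 1092 + i \sqrt{23234}$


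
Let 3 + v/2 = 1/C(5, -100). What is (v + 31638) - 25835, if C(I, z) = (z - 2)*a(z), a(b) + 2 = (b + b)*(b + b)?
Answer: 11825288705/2039898 ≈ 5797.0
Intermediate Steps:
a(b) = -2 + 4*b² (a(b) = -2 + (b + b)*(b + b) = -2 + (2*b)*(2*b) = -2 + 4*b²)
C(I, z) = (-2 + z)*(-2 + 4*z²) (C(I, z) = (z - 2)*(-2 + 4*z²) = (-2 + z)*(-2 + 4*z²))
v = -12239389/2039898 (v = -6 + 2/((2*(-1 + 2*(-100)²)*(-2 - 100))) = -6 + 2/((2*(-1 + 2*10000)*(-102))) = -6 + 2/((2*(-1 + 20000)*(-102))) = -6 + 2/((2*19999*(-102))) = -6 + 2/(-4079796) = -6 + 2*(-1/4079796) = -6 - 1/2039898 = -12239389/2039898 ≈ -6.0000)
(v + 31638) - 25835 = (-12239389/2039898 + 31638) - 25835 = 64526053535/2039898 - 25835 = 11825288705/2039898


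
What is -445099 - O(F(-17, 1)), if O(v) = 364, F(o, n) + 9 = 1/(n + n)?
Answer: -445463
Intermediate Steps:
F(o, n) = -9 + 1/(2*n) (F(o, n) = -9 + 1/(n + n) = -9 + 1/(2*n))
-445099 - O(F(-17, 1)) = -445099 - 1*364 = -445099 - 364 = -445463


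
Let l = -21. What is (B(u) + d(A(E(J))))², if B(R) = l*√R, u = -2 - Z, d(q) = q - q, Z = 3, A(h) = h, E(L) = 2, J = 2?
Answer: -2205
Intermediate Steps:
d(q) = 0
u = -5 (u = -2 - 1*3 = -2 - 3 = -5)
B(R) = -21*√R
(B(u) + d(A(E(J))))² = (-21*I*√5 + 0)² = (-21*I*√5)² = -2205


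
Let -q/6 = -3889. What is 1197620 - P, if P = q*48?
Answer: 77588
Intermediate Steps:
q = 23334 (q = -6*(-3889) = 23334)
P = 1120032 (P = 23334*48 = 1120032)
1197620 - P = 1197620 - 1*1120032 = 1197620 - 1120032 = 77588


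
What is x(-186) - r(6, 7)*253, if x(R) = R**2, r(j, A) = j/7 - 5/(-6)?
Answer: 1435069/42 ≈ 34168.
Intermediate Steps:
r(j, A) = 5/6 + j/7 (r(j, A) = j*(1/7) - 5*(-1/6) = j/7 + 5/6 = 5/6 + j/7)
x(-186) - r(6, 7)*253 = (-186)**2 - (5/6 + (1/7)*6)*253 = 34596 - (5/6 + 6/7)*253 = 34596 - 71*253/42 = 34596 - 1*17963/42 = 34596 - 17963/42 = 1435069/42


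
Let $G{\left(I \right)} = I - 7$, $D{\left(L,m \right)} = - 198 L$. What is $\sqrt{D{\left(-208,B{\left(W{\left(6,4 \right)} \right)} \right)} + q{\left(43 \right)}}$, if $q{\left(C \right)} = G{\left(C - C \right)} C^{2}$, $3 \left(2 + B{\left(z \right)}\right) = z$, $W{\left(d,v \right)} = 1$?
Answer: $\sqrt{28241} \approx 168.05$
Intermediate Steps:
$B{\left(z \right)} = -2 + \frac{z}{3}$
$G{\left(I \right)} = -7 + I$ ($G{\left(I \right)} = I - 7 = -7 + I$)
$q{\left(C \right)} = - 7 C^{2}$ ($q{\left(C \right)} = \left(-7 + \left(C - C\right)\right) C^{2} = \left(-7 + 0\right) C^{2} = - 7 C^{2}$)
$\sqrt{D{\left(-208,B{\left(W{\left(6,4 \right)} \right)} \right)} + q{\left(43 \right)}} = \sqrt{\left(-198\right) \left(-208\right) - 7 \cdot 43^{2}} = \sqrt{41184 - 12943} = \sqrt{28241}$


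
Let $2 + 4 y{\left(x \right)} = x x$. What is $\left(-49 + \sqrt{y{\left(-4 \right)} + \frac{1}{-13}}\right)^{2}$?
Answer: $\frac{\left(1274 - \sqrt{2314}\right)^{2}}{676} \approx 2223.1$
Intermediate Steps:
$y{\left(x \right)} = - \frac{1}{2} + \frac{x^{2}}{4}$ ($y{\left(x \right)} = - \frac{1}{2} + \frac{x x}{4} = - \frac{1}{2} + \frac{x^{2}}{4}$)
$\left(-49 + \sqrt{y{\left(-4 \right)} + \frac{1}{-13}}\right)^{2} = \left(-49 + \sqrt{\left(- \frac{1}{2} + \frac{\left(-4\right)^{2}}{4}\right) + \frac{1}{-13}}\right)^{2} = \left(-49 + \sqrt{\left(- \frac{1}{2} + \frac{1}{4} \cdot 16\right) - \frac{1}{13}}\right)^{2} = \left(-49 + \sqrt{\left(- \frac{1}{2} + 4\right) - \frac{1}{13}}\right)^{2} = \left(-49 + \sqrt{\frac{7}{2} - \frac{1}{13}}\right)^{2} = \left(-49 + \sqrt{\frac{89}{26}}\right)^{2} = \left(-49 + \frac{\sqrt{2314}}{26}\right)^{2}$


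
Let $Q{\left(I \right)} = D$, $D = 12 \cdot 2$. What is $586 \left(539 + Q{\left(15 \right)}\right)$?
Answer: $329918$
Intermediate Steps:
$D = 24$
$Q{\left(I \right)} = 24$
$586 \left(539 + Q{\left(15 \right)}\right) = 586 \left(539 + 24\right) = 586 \cdot 563 = 329918$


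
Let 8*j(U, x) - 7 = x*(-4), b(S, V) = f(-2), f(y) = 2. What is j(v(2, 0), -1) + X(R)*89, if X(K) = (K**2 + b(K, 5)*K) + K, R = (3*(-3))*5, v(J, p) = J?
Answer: 1345691/8 ≈ 1.6821e+5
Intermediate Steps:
b(S, V) = 2
j(U, x) = 7/8 - x/2 (j(U, x) = 7/8 + (x*(-4))/8 = 7/8 + (-4*x)/8 = 7/8 - x/2)
R = -45 (R = -9*5 = -45)
X(K) = K**2 + 3*K (X(K) = (K**2 + 2*K) + K = K**2 + 3*K)
j(v(2, 0), -1) + X(R)*89 = (7/8 - 1/2*(-1)) - 45*(3 - 45)*89 = (7/8 + 1/2) - 45*(-42)*89 = 11/8 + 1890*89 = 11/8 + 168210 = 1345691/8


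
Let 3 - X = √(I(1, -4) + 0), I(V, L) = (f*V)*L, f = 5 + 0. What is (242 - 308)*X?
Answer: -198 + 132*I*√5 ≈ -198.0 + 295.16*I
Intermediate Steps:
f = 5
I(V, L) = 5*L*V (I(V, L) = (5*V)*L = 5*L*V)
X = 3 - 2*I*√5 (X = 3 - √(5*(-4)*1 + 0) = 3 - √(-20 + 0) = 3 - √(-20) = 3 - 2*I*√5 ≈ 3.0 - 4.4721*I)
(242 - 308)*X = (242 - 308)*(3 - 2*I*√5) = -66*(3 - 2*I*√5) = -198 + 132*I*√5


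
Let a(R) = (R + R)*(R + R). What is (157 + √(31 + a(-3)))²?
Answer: (157 + √67)² ≈ 27286.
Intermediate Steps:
a(R) = 4*R² (a(R) = (2*R)*(2*R) = 4*R²)
(157 + √(31 + a(-3)))² = (157 + √(31 + 4*(-3)²))² = (157 + √(31 + 4*9))² = (157 + √(31 + 36))² = (157 + √67)²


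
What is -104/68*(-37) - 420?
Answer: -6178/17 ≈ -363.41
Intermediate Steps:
-104/68*(-37) - 420 = -104*1/68*(-37) - 420 = -26/17*(-37) - 420 = 962/17 - 420 = -6178/17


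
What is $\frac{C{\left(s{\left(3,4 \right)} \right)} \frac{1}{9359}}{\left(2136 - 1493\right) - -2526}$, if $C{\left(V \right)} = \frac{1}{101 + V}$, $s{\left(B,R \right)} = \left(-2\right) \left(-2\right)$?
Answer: $\frac{1}{3114160455} \approx 3.2111 \cdot 10^{-10}$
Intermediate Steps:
$s{\left(B,R \right)} = 4$
$\frac{C{\left(s{\left(3,4 \right)} \right)} \frac{1}{9359}}{\left(2136 - 1493\right) - -2526} = \frac{\frac{1}{101 + 4} \cdot \frac{1}{9359}}{\left(2136 - 1493\right) - -2526} = \frac{\frac{1}{105} \cdot \frac{1}{9359}}{\left(2136 - 1493\right) + 2526} = \frac{\frac{1}{105} \cdot \frac{1}{9359}}{643 + 2526} = \frac{1}{982695 \cdot 3169} = \frac{1}{982695} \cdot \frac{1}{3169} = \frac{1}{3114160455}$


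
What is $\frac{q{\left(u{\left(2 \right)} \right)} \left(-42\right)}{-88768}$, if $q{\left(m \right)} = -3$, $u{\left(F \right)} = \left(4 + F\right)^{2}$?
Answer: $- \frac{63}{44384} \approx -0.0014194$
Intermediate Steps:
$\frac{q{\left(u{\left(2 \right)} \right)} \left(-42\right)}{-88768} = \frac{\left(-3\right) \left(-42\right)}{-88768} = 126 \left(- \frac{1}{88768}\right) = - \frac{63}{44384}$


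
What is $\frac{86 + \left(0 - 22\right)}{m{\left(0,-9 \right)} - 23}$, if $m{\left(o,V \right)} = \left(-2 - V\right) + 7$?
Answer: $- \frac{64}{9} \approx -7.1111$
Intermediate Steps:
$m{\left(o,V \right)} = 5 - V$
$\frac{86 + \left(0 - 22\right)}{m{\left(0,-9 \right)} - 23} = \frac{86 + \left(0 - 22\right)}{\left(5 - -9\right) - 23} = \frac{86 + \left(0 - 22\right)}{\left(5 + 9\right) - 23} = \frac{86 - 22}{14 - 23} = \frac{64}{-9} = 64 \left(- \frac{1}{9}\right) = - \frac{64}{9}$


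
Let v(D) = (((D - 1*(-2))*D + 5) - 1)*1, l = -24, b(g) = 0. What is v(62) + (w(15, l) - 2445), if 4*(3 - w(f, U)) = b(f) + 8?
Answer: 1528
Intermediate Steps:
w(f, U) = 1 (w(f, U) = 3 - (0 + 8)/4 = 3 - 1/4*8 = 3 - 2 = 1)
v(D) = 4 + D*(2 + D) (v(D) = (((D + 2)*D + 5) - 1)*1 = (((2 + D)*D + 5) - 1)*1 = ((D*(2 + D) + 5) - 1)*1 = ((5 + D*(2 + D)) - 1)*1 = (4 + D*(2 + D))*1 = 4 + D*(2 + D))
v(62) + (w(15, l) - 2445) = (4 + 62**2 + 2*62) + (1 - 2445) = (4 + 3844 + 124) - 2444 = 3972 - 2444 = 1528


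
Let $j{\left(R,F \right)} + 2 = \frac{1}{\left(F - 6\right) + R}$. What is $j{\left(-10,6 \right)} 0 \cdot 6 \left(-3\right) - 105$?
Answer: $-105$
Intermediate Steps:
$j{\left(R,F \right)} = -2 + \frac{1}{-6 + F + R}$ ($j{\left(R,F \right)} = -2 + \frac{1}{\left(F - 6\right) + R} = -2 + \frac{1}{\left(-6 + F\right) + R} = -2 + \frac{1}{-6 + F + R}$)
$j{\left(-10,6 \right)} 0 \cdot 6 \left(-3\right) - 105 = \frac{13 - 12 - -20}{-6 + 6 - 10} \cdot 0 \cdot 6 \left(-3\right) - 105 = \frac{13 - 12 + 20}{-10} \cdot 0 \left(-3\right) - 105 = \left(- \frac{1}{10}\right) 21 \cdot 0 - 105 = \left(- \frac{21}{10}\right) 0 - 105 = 0 - 105 = -105$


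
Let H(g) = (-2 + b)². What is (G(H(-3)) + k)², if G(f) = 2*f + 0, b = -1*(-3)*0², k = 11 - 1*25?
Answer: 36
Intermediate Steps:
k = -14 (k = 11 - 25 = -14)
b = 0 (b = 3*0 = 0)
H(g) = 4 (H(g) = (-2 + 0)² = (-2)² = 4)
G(f) = 2*f
(G(H(-3)) + k)² = (2*4 - 14)² = (8 - 14)² = (-6)² = 36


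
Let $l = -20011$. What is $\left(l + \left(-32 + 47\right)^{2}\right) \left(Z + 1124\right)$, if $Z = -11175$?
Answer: $198869086$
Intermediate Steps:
$\left(l + \left(-32 + 47\right)^{2}\right) \left(Z + 1124\right) = \left(-20011 + \left(-32 + 47\right)^{2}\right) \left(-11175 + 1124\right) = \left(-20011 + 15^{2}\right) \left(-10051\right) = \left(-20011 + 225\right) \left(-10051\right) = \left(-19786\right) \left(-10051\right) = 198869086$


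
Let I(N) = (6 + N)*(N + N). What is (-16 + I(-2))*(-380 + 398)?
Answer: -576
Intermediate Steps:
I(N) = 2*N*(6 + N) (I(N) = (6 + N)*(2*N) = 2*N*(6 + N))
(-16 + I(-2))*(-380 + 398) = (-16 + 2*(-2)*(6 - 2))*(-380 + 398) = (-16 + 2*(-2)*4)*18 = (-16 - 16)*18 = -32*18 = -576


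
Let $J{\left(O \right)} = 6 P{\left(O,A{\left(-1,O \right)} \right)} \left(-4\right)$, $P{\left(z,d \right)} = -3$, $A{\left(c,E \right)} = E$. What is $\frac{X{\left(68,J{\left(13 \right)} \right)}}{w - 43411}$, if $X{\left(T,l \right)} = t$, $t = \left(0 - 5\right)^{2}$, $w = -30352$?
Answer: $- \frac{25}{73763} \approx -0.00033892$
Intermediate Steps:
$J{\left(O \right)} = 72$ ($J{\left(O \right)} = 6 \left(-3\right) \left(-4\right) = \left(-18\right) \left(-4\right) = 72$)
$t = 25$ ($t = \left(-5\right)^{2} = 25$)
$X{\left(T,l \right)} = 25$
$\frac{X{\left(68,J{\left(13 \right)} \right)}}{w - 43411} = \frac{25}{-30352 - 43411} = \frac{25}{-73763} = 25 \left(- \frac{1}{73763}\right) = - \frac{25}{73763}$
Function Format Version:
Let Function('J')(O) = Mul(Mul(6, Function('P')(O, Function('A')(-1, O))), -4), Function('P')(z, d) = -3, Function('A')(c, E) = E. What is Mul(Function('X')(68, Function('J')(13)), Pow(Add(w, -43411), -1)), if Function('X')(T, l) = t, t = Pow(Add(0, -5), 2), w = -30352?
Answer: Rational(-25, 73763) ≈ -0.00033892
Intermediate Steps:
Function('J')(O) = 72 (Function('J')(O) = Mul(Mul(6, -3), -4) = Mul(-18, -4) = 72)
t = 25 (t = Pow(-5, 2) = 25)
Function('X')(T, l) = 25
Mul(Function('X')(68, Function('J')(13)), Pow(Add(w, -43411), -1)) = Mul(25, Pow(Add(-30352, -43411), -1)) = Mul(25, Pow(-73763, -1)) = Mul(25, Rational(-1, 73763)) = Rational(-25, 73763)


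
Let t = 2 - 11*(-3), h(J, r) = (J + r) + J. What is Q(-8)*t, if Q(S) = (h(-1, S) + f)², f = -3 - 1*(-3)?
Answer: 3500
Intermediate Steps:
h(J, r) = r + 2*J
f = 0 (f = -3 + 3 = 0)
Q(S) = (-2 + S)² (Q(S) = ((S + 2*(-1)) + 0)² = ((S - 2) + 0)² = ((-2 + S) + 0)² = (-2 + S)²)
t = 35 (t = 2 + 33 = 35)
Q(-8)*t = (-2 - 8)²*35 = (-10)²*35 = 100*35 = 3500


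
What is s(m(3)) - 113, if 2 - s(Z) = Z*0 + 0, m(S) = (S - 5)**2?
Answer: -111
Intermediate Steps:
m(S) = (-5 + S)**2
s(Z) = 2 (s(Z) = 2 - (Z*0 + 0) = 2 - (0 + 0) = 2 - 1*0 = 2 + 0 = 2)
s(m(3)) - 113 = 2 - 113 = -111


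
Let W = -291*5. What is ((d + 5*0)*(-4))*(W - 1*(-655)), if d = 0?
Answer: 0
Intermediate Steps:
W = -1455
((d + 5*0)*(-4))*(W - 1*(-655)) = ((0 + 5*0)*(-4))*(-1455 - 1*(-655)) = ((0 + 0)*(-4))*(-1455 + 655) = (0*(-4))*(-800) = 0*(-800) = 0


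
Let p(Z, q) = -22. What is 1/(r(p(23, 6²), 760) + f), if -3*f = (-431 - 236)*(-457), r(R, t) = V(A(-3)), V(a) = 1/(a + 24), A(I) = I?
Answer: -7/711244 ≈ -9.8419e-6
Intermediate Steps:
V(a) = 1/(24 + a)
r(R, t) = 1/21 (r(R, t) = 1/(24 - 3) = 1/21)
f = -304819/3 (f = -(-431 - 236)*(-457)/3 = -(-667)*(-457)/3 = -⅓*304819 = -304819/3 ≈ -1.0161e+5)
1/(r(p(23, 6²), 760) + f) = 1/(1/21 - 304819/3) = 1/(-711244/7) = -7/711244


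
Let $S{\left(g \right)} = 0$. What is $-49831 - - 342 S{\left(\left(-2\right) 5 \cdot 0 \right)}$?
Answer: $-49831$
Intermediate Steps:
$-49831 - - 342 S{\left(\left(-2\right) 5 \cdot 0 \right)} = -49831 - \left(-342\right) 0 = -49831 - 0 = -49831 + 0 = -49831$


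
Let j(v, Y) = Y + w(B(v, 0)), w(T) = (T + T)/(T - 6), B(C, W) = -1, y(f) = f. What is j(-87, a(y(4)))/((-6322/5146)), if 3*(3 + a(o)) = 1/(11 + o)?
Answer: 2181904/995715 ≈ 2.1913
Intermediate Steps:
w(T) = 2*T/(-6 + T) (w(T) = (2*T)/(-6 + T) = 2*T/(-6 + T))
a(o) = -3 + 1/(3*(11 + o))
j(v, Y) = 2/7 + Y (j(v, Y) = Y + 2*(-1)/(-6 - 1) = Y + 2*(-1)/(-7) = Y + 2*(-1)*(-1/7) = Y + 2/7 = 2/7 + Y)
j(-87, a(y(4)))/((-6322/5146)) = (2/7 + (-98 - 9*4)/(3*(11 + 4)))/((-6322/5146)) = (2/7 + (1/3)*(-98 - 36)/15)/((-6322*1/5146)) = (2/7 + (1/3)*(1/15)*(-134))/(-3161/2573) = (2/7 - 134/45)*(-2573/3161) = -848/315*(-2573/3161) = 2181904/995715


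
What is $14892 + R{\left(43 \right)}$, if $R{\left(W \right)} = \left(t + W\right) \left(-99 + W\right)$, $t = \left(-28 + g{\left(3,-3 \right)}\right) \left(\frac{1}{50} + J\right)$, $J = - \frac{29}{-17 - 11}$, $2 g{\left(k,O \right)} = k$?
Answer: $\frac{351267}{25} \approx 14051.0$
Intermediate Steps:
$g{\left(k,O \right)} = \frac{k}{2}$
$J = \frac{29}{28}$ ($J = - \frac{29}{-28} = \left(-29\right) \left(- \frac{1}{28}\right) = \frac{29}{28} \approx 1.0357$)
$t = - \frac{39167}{1400}$ ($t = \left(-28 + \frac{1}{2} \cdot 3\right) \left(\frac{1}{50} + \frac{29}{28}\right) = \left(-28 + \frac{3}{2}\right) \left(\frac{1}{50} + \frac{29}{28}\right) = \left(- \frac{53}{2}\right) \frac{739}{700} = - \frac{39167}{1400} \approx -27.976$)
$R{\left(W \right)} = \left(-99 + W\right) \left(- \frac{39167}{1400} + W\right)$ ($R{\left(W \right)} = \left(- \frac{39167}{1400} + W\right) \left(-99 + W\right) = \left(-99 + W\right) \left(- \frac{39167}{1400} + W\right)$)
$14892 + R{\left(43 \right)} = 14892 + \left(\frac{3877533}{1400} + 43^{2} - \frac{7643981}{1400}\right) = 14892 + \left(\frac{3877533}{1400} + 1849 - \frac{7643981}{1400}\right) = 14892 - \frac{21033}{25} = \frac{351267}{25}$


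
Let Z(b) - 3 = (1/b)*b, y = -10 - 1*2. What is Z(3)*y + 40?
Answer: -8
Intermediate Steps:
y = -12 (y = -10 - 2 = -12)
Z(b) = 4 (Z(b) = 3 + (1/b)*b = 3 + b/b = 3 + 1 = 4)
Z(3)*y + 40 = 4*(-12) + 40 = -48 + 40 = -8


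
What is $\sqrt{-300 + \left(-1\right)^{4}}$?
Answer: $i \sqrt{299} \approx 17.292 i$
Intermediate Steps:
$\sqrt{-300 + \left(-1\right)^{4}} = \sqrt{-300 + 1} = \sqrt{-299} = i \sqrt{299}$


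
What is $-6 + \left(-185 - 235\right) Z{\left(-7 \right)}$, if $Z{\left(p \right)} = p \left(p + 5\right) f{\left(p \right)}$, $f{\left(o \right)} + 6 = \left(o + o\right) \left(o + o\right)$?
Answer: $-1117206$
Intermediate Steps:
$f{\left(o \right)} = -6 + 4 o^{2}$ ($f{\left(o \right)} = -6 + \left(o + o\right) \left(o + o\right) = -6 + 2 o 2 o = -6 + 4 o^{2}$)
$Z{\left(p \right)} = p \left(-6 + 4 p^{2}\right) \left(5 + p\right)$ ($Z{\left(p \right)} = p \left(p + 5\right) \left(-6 + 4 p^{2}\right) = p \left(5 + p\right) \left(-6 + 4 p^{2}\right) = p \left(-6 + 4 p^{2}\right) \left(5 + p\right)$)
$-6 + \left(-185 - 235\right) Z{\left(-7 \right)} = -6 + \left(-185 - 235\right) 2 \left(-7\right) \left(-3 + 2 \left(-7\right)^{2}\right) \left(5 - 7\right) = -6 - 420 \cdot 2 \left(-7\right) \left(-3 + 2 \cdot 49\right) \left(-2\right) = -6 - 420 \cdot 2 \left(-7\right) \left(-3 + 98\right) \left(-2\right) = -6 - 420 \cdot 2 \left(-7\right) 95 \left(-2\right) = -6 - 1117200 = -1117206$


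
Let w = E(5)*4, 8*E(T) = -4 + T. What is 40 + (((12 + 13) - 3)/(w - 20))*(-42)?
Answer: 1136/13 ≈ 87.385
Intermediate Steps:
E(T) = -½ + T/8 (E(T) = (-4 + T)/8 = -½ + T/8)
w = ½ (w = (-½ + (⅛)*5)*4 = (-½ + 5/8)*4 = (⅛)*4 = ½ ≈ 0.50000)
40 + (((12 + 13) - 3)/(w - 20))*(-42) = 40 + (((12 + 13) - 3)/(½ - 20))*(-42) = 40 + ((25 - 3)/(-39/2))*(-42) = 40 + (22*(-2/39))*(-42) = 40 - 44/39*(-42) = 40 + 616/13 = 1136/13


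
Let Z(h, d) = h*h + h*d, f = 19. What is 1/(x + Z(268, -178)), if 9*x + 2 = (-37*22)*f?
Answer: 3/67204 ≈ 4.4640e-5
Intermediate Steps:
Z(h, d) = h**2 + d*h
x = -5156/3 (x = -2/9 + (-37*22*19)/9 = -2/9 + (-814*19)/9 = -2/9 + (1/9)*(-15466) = -2/9 - 15466/9 = -5156/3 ≈ -1718.7)
1/(x + Z(268, -178)) = 1/(-5156/3 + 268*(-178 + 268)) = 1/(-5156/3 + 268*90) = 1/(-5156/3 + 24120) = 1/(67204/3) = 3/67204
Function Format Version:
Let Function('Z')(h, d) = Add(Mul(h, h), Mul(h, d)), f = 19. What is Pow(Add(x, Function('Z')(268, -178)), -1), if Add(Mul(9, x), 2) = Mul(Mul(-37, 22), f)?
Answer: Rational(3, 67204) ≈ 4.4640e-5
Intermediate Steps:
Function('Z')(h, d) = Add(Pow(h, 2), Mul(d, h))
x = Rational(-5156, 3) (x = Add(Rational(-2, 9), Mul(Rational(1, 9), Mul(Mul(-37, 22), 19))) = Add(Rational(-2, 9), Mul(Rational(1, 9), Mul(-814, 19))) = Add(Rational(-2, 9), Mul(Rational(1, 9), -15466)) = Add(Rational(-2, 9), Rational(-15466, 9)) = Rational(-5156, 3) ≈ -1718.7)
Pow(Add(x, Function('Z')(268, -178)), -1) = Pow(Add(Rational(-5156, 3), Mul(268, Add(-178, 268))), -1) = Pow(Add(Rational(-5156, 3), Mul(268, 90)), -1) = Pow(Add(Rational(-5156, 3), 24120), -1) = Pow(Rational(67204, 3), -1) = Rational(3, 67204)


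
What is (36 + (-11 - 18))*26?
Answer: 182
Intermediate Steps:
(36 + (-11 - 18))*26 = (36 - 29)*26 = 7*26 = 182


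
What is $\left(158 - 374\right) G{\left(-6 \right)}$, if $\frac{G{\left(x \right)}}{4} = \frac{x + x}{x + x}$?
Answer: $-864$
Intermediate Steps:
$G{\left(x \right)} = 4$ ($G{\left(x \right)} = 4 \frac{x + x}{x + x} = 4 \frac{2 x}{2 x} = 4 \cdot 2 x \frac{1}{2 x} = 4 \cdot 1 = 4$)
$\left(158 - 374\right) G{\left(-6 \right)} = \left(158 - 374\right) 4 = \left(-216\right) 4 = -864$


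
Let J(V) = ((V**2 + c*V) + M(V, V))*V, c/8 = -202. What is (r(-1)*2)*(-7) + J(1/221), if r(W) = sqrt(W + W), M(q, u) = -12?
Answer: -943227/10793861 - 14*I*sqrt(2) ≈ -0.087386 - 19.799*I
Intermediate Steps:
c = -1616 (c = 8*(-202) = -1616)
r(W) = sqrt(2)*sqrt(W) (r(W) = sqrt(2*W) = sqrt(2)*sqrt(W))
J(V) = V*(-12 + V**2 - 1616*V) (J(V) = ((V**2 - 1616*V) - 12)*V = (-12 + V**2 - 1616*V)*V = V*(-12 + V**2 - 1616*V))
(r(-1)*2)*(-7) + J(1/221) = ((sqrt(2)*sqrt(-1))*2)*(-7) + (-12 + (1/221)**2 - 1616/221)/221 = ((sqrt(2)*I)*2)*(-7) + (-12 + (1/221)**2 - 1616*1/221)/221 = ((I*sqrt(2))*2)*(-7) + (-12 + 1/48841 - 1616/221)/221 = (2*I*sqrt(2))*(-7) + (1/221)*(-943227/48841) = -14*I*sqrt(2) - 943227/10793861 = -943227/10793861 - 14*I*sqrt(2)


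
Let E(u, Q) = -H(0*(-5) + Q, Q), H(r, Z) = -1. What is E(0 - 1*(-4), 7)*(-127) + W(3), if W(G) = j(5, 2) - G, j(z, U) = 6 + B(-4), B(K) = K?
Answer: -128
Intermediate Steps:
j(z, U) = 2 (j(z, U) = 6 - 4 = 2)
W(G) = 2 - G
E(u, Q) = 1 (E(u, Q) = -1*(-1) = 1)
E(0 - 1*(-4), 7)*(-127) + W(3) = 1*(-127) + (2 - 1*3) = -127 + (2 - 3) = -127 - 1 = -128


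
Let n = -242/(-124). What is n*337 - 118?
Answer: 33461/62 ≈ 539.69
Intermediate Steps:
n = 121/62 (n = -242*(-1/124) = 121/62 ≈ 1.9516)
n*337 - 118 = (121/62)*337 - 118 = 40777/62 - 118 = 33461/62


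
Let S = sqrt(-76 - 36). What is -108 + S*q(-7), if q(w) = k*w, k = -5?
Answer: -108 + 140*I*sqrt(7) ≈ -108.0 + 370.41*I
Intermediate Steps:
q(w) = -5*w
S = 4*I*sqrt(7) (S = sqrt(-112) = 4*I*sqrt(7) ≈ 10.583*I)
-108 + S*q(-7) = -108 + (4*I*sqrt(7))*(-5*(-7)) = -108 + (4*I*sqrt(7))*35 = -108 + 140*I*sqrt(7)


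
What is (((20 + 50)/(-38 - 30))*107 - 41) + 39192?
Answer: 1327389/34 ≈ 39041.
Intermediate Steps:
(((20 + 50)/(-38 - 30))*107 - 41) + 39192 = ((70/(-68))*107 - 41) + 39192 = ((70*(-1/68))*107 - 41) + 39192 = (-35/34*107 - 41) + 39192 = (-3745/34 - 41) + 39192 = -5139/34 + 39192 = 1327389/34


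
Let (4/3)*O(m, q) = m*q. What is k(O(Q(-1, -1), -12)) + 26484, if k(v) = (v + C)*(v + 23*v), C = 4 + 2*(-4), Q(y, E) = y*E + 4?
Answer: 79404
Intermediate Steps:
Q(y, E) = 4 + E*y (Q(y, E) = E*y + 4 = 4 + E*y)
C = -4 (C = 4 - 8 = -4)
O(m, q) = 3*m*q/4 (O(m, q) = 3*(m*q)/4 = 3*m*q/4)
k(v) = 24*v*(-4 + v) (k(v) = (v - 4)*(v + 23*v) = (-4 + v)*(24*v) = 24*v*(-4 + v))
k(O(Q(-1, -1), -12)) + 26484 = 24*((¾)*(4 - 1*(-1))*(-12))*(-4 + (¾)*(4 - 1*(-1))*(-12)) + 26484 = 24*((¾)*(4 + 1)*(-12))*(-4 + (¾)*(4 + 1)*(-12)) + 26484 = 24*((¾)*5*(-12))*(-4 + (¾)*5*(-12)) + 26484 = 24*(-45)*(-4 - 45) + 26484 = 24*(-45)*(-49) + 26484 = 52920 + 26484 = 79404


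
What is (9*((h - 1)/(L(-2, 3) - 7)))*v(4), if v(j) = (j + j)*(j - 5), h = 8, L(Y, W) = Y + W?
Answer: 84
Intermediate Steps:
L(Y, W) = W + Y
v(j) = 2*j*(-5 + j) (v(j) = (2*j)*(-5 + j) = 2*j*(-5 + j))
(9*((h - 1)/(L(-2, 3) - 7)))*v(4) = (9*((8 - 1)/((3 - 2) - 7)))*(2*4*(-5 + 4)) = (9*(7/(1 - 7)))*(2*4*(-1)) = (9*(7/(-6)))*(-8) = (9*(7*(-1/6)))*(-8) = (9*(-7/6))*(-8) = -21/2*(-8) = 84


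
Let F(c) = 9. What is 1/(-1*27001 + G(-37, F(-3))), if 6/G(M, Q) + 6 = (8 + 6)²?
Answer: -95/2565092 ≈ -3.7036e-5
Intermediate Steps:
G(M, Q) = 3/95 (G(M, Q) = 6/(-6 + (8 + 6)²) = 6/(-6 + 14²) = 6/(-6 + 196) = 6/190 = 6*(1/190) = 3/95)
1/(-1*27001 + G(-37, F(-3))) = 1/(-1*27001 + 3/95) = 1/(-27001 + 3/95) = 1/(-2565092/95) = -95/2565092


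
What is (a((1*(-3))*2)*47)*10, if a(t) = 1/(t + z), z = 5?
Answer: -470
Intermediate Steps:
a(t) = 1/(5 + t) (a(t) = 1/(t + 5) = 1/(5 + t))
(a((1*(-3))*2)*47)*10 = (47/(5 + (1*(-3))*2))*10 = (47/(5 - 3*2))*10 = (47/(5 - 6))*10 = (47/(-1))*10 = -1*47*10 = -47*10 = -470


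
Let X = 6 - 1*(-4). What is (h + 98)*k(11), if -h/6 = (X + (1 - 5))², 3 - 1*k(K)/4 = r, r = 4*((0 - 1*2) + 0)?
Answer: -5192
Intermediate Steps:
r = -8 (r = 4*((0 - 2) + 0) = 4*(-2 + 0) = 4*(-2) = -8)
X = 10 (X = 6 + 4 = 10)
k(K) = 44 (k(K) = 12 - 4*(-8) = 12 + 32 = 44)
h = -216 (h = -6*(10 + (1 - 5))² = -6*(10 - 4)² = -6*6² = -6*36 = -216)
(h + 98)*k(11) = (-216 + 98)*44 = -118*44 = -5192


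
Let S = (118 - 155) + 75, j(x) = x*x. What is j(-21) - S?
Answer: 403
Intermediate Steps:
j(x) = x²
S = 38 (S = -37 + 75 = 38)
j(-21) - S = (-21)² - 1*38 = 441 - 38 = 403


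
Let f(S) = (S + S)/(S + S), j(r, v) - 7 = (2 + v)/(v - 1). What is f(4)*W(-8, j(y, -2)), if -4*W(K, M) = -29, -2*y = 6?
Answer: 29/4 ≈ 7.2500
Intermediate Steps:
y = -3 (y = -1/2*6 = -3)
j(r, v) = 7 + (2 + v)/(-1 + v) (j(r, v) = 7 + (2 + v)/(v - 1) = 7 + (2 + v)/(-1 + v))
W(K, M) = 29/4 (W(K, M) = -1/4*(-29) = 29/4)
f(S) = 1 (f(S) = (2*S)/((2*S)) = (2*S)*(1/(2*S)) = 1)
f(4)*W(-8, j(y, -2)) = 1*(29/4) = 29/4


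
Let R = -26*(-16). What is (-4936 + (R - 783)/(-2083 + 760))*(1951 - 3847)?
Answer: 4126935352/441 ≈ 9.3581e+6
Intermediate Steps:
R = 416
(-4936 + (R - 783)/(-2083 + 760))*(1951 - 3847) = (-4936 + (416 - 783)/(-2083 + 760))*(1951 - 3847) = (-4936 - 367/(-1323))*(-1896) = (-4936 - 367*(-1/1323))*(-1896) = (-4936 + 367/1323)*(-1896) = -6529961/1323*(-1896) = 4126935352/441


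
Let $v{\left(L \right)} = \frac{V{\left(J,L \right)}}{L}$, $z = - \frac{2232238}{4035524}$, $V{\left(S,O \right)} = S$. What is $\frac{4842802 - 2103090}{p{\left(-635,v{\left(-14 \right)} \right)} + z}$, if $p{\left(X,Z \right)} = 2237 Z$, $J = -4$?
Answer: $\frac{38696607351808}{9019654355} \approx 4290.3$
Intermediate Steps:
$z = - \frac{1116119}{2017762}$ ($z = \left(-2232238\right) \frac{1}{4035524} = - \frac{1116119}{2017762} \approx -0.55315$)
$v{\left(L \right)} = - \frac{4}{L}$
$\frac{4842802 - 2103090}{p{\left(-635,v{\left(-14 \right)} \right)} + z} = \frac{4842802 - 2103090}{2237 \left(- \frac{4}{-14}\right) - \frac{1116119}{2017762}} = \frac{2739712}{2237 \left(\left(-4\right) \left(- \frac{1}{14}\right)\right) - \frac{1116119}{2017762}} = \frac{2739712}{2237 \cdot \frac{2}{7} - \frac{1116119}{2017762}} = \frac{2739712}{\frac{4474}{7} - \frac{1116119}{2017762}} = \frac{2739712}{\frac{9019654355}{14124334}} = 2739712 \cdot \frac{14124334}{9019654355} = \frac{38696607351808}{9019654355}$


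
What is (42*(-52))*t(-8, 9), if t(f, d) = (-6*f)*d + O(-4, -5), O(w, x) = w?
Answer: -934752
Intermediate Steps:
t(f, d) = -4 - 6*d*f (t(f, d) = (-6*f)*d - 4 = -6*d*f - 4 = -4 - 6*d*f)
(42*(-52))*t(-8, 9) = (42*(-52))*(-4 - 6*9*(-8)) = -2184*(-4 + 432) = -2184*428 = -934752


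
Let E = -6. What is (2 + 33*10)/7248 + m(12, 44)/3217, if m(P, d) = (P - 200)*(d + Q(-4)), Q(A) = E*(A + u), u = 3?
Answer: -16765789/5829204 ≈ -2.8762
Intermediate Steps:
Q(A) = -18 - 6*A (Q(A) = -6*(A + 3) = -6*(3 + A) = -18 - 6*A)
m(P, d) = (-200 + P)*(6 + d) (m(P, d) = (P - 200)*(d + (-18 - 6*(-4))) = (-200 + P)*(d + (-18 + 24)) = (-200 + P)*(d + 6) = (-200 + P)*(6 + d))
(2 + 33*10)/7248 + m(12, 44)/3217 = (2 + 33*10)/7248 + (-1200 - 200*44 + 6*12 + 12*44)/3217 = (2 + 330)*(1/7248) + (-1200 - 8800 + 72 + 528)*(1/3217) = 332*(1/7248) - 9400*1/3217 = 83/1812 - 9400/3217 = -16765789/5829204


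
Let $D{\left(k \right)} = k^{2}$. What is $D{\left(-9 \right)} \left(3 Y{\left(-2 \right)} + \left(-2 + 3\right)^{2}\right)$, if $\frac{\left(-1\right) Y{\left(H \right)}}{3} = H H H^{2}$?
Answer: $-11583$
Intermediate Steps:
$Y{\left(H \right)} = - 3 H^{4}$ ($Y{\left(H \right)} = - 3 H H H^{2} = - 3 H^{2} H^{2} = - 3 H^{4}$)
$D{\left(-9 \right)} \left(3 Y{\left(-2 \right)} + \left(-2 + 3\right)^{2}\right) = \left(-9\right)^{2} \left(3 \left(- 3 \left(-2\right)^{4}\right) + \left(-2 + 3\right)^{2}\right) = 81 \left(3 \left(\left(-3\right) 16\right) + 1^{2}\right) = 81 \left(3 \left(-48\right) + 1\right) = 81 \left(-144 + 1\right) = 81 \left(-143\right) = -11583$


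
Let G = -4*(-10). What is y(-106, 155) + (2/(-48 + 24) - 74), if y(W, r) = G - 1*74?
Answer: -1297/12 ≈ -108.08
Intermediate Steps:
G = 40
y(W, r) = -34 (y(W, r) = 40 - 1*74 = 40 - 74 = -34)
y(-106, 155) + (2/(-48 + 24) - 74) = -34 + (2/(-48 + 24) - 74) = -34 + (2/(-24) - 74) = -34 + (2*(-1/24) - 74) = -34 + (-1/12 - 74) = -34 - 889/12 = -1297/12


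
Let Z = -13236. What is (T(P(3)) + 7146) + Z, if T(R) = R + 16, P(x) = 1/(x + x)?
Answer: -36443/6 ≈ -6073.8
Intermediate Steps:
P(x) = 1/(2*x)
T(R) = 16 + R
(T(P(3)) + 7146) + Z = ((16 + (1/2)/3) + 7146) - 13236 = ((16 + (1/2)*(1/3)) + 7146) - 13236 = ((16 + 1/6) + 7146) - 13236 = (97/6 + 7146) - 13236 = 42973/6 - 13236 = -36443/6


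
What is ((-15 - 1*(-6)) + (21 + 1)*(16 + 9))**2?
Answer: 292681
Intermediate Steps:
((-15 - 1*(-6)) + (21 + 1)*(16 + 9))**2 = ((-15 + 6) + 22*25)**2 = (-9 + 550)**2 = 541**2 = 292681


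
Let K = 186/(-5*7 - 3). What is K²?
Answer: 8649/361 ≈ 23.958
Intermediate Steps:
K = -93/19 (K = 186/(-35 - 3) = 186/(-38) = 186*(-1/38) = -93/19 ≈ -4.8947)
K² = (-93/19)² = 8649/361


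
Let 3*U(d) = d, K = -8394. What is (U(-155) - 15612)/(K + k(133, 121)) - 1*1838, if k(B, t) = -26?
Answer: -46380889/25260 ≈ -1836.1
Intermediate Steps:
U(d) = d/3
(U(-155) - 15612)/(K + k(133, 121)) - 1*1838 = ((1/3)*(-155) - 15612)/(-8394 - 26) - 1*1838 = (-155/3 - 15612)/(-8420) - 1838 = -46991/3*(-1/8420) - 1838 = 46991/25260 - 1838 = -46380889/25260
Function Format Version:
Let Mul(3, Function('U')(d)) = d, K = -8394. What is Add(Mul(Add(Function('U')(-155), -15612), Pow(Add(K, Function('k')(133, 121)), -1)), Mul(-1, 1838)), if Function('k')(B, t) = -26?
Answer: Rational(-46380889, 25260) ≈ -1836.1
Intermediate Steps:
Function('U')(d) = Mul(Rational(1, 3), d)
Add(Mul(Add(Function('U')(-155), -15612), Pow(Add(K, Function('k')(133, 121)), -1)), Mul(-1, 1838)) = Add(Mul(Add(Mul(Rational(1, 3), -155), -15612), Pow(Add(-8394, -26), -1)), Mul(-1, 1838)) = Add(Mul(Add(Rational(-155, 3), -15612), Pow(-8420, -1)), -1838) = Add(Mul(Rational(-46991, 3), Rational(-1, 8420)), -1838) = Add(Rational(46991, 25260), -1838) = Rational(-46380889, 25260)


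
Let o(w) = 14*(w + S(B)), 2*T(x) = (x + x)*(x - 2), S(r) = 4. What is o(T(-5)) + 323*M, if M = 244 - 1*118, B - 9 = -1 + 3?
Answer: 41244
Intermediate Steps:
B = 11 (B = 9 + (-1 + 3) = 9 + 2 = 11)
T(x) = x*(-2 + x) (T(x) = ((x + x)*(x - 2))/2 = ((2*x)*(-2 + x))/2 = (2*x*(-2 + x))/2 = x*(-2 + x))
o(w) = 56 + 14*w (o(w) = 14*(w + 4) = 14*(4 + w) = 56 + 14*w)
M = 126 (M = 244 - 118 = 126)
o(T(-5)) + 323*M = (56 + 14*(-5*(-2 - 5))) + 323*126 = (56 + 14*(-5*(-7))) + 40698 = (56 + 14*35) + 40698 = (56 + 490) + 40698 = 546 + 40698 = 41244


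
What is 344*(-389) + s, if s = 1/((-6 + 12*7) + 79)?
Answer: -21009111/157 ≈ -1.3382e+5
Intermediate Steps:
s = 1/157 (s = 1/((-6 + 84) + 79) = 1/(78 + 79) = 1/157 ≈ 0.0063694)
344*(-389) + s = 344*(-389) + 1/157 = -133816 + 1/157 = -21009111/157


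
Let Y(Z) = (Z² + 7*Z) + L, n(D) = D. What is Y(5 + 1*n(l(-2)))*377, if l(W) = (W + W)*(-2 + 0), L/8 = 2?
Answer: 104052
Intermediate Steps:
L = 16 (L = 8*2 = 16)
l(W) = -4*W (l(W) = (2*W)*(-2) = -4*W)
Y(Z) = 16 + Z² + 7*Z (Y(Z) = (Z² + 7*Z) + 16 = 16 + Z² + 7*Z)
Y(5 + 1*n(l(-2)))*377 = (16 + (5 + 1*(-4*(-2)))² + 7*(5 + 1*(-4*(-2))))*377 = (16 + (5 + 1*8)² + 7*(5 + 1*8))*377 = (16 + (5 + 8)² + 7*(5 + 8))*377 = (16 + 13² + 7*13)*377 = (16 + 169 + 91)*377 = 276*377 = 104052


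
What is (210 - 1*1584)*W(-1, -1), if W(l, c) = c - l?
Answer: 0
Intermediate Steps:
(210 - 1*1584)*W(-1, -1) = (210 - 1*1584)*(-1 - 1*(-1)) = (210 - 1584)*(-1 + 1) = -1374*0 = 0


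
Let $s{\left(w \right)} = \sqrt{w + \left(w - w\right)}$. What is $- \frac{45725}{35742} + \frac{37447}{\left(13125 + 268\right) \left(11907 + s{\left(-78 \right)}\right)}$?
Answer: $\frac{- 612394925 \sqrt{78} + 7290447941301 i}{478692606 \left(\sqrt{78} - 11907 i\right)} \approx -1.2791 - 1.7417 \cdot 10^{-7} i$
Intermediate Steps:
$s{\left(w \right)} = \sqrt{w}$ ($s{\left(w \right)} = \sqrt{w + 0} = \sqrt{w}$)
$- \frac{45725}{35742} + \frac{37447}{\left(13125 + 268\right) \left(11907 + s{\left(-78 \right)}\right)} = - \frac{45725}{35742} + \frac{37447}{\left(13125 + 268\right) \left(11907 + \sqrt{-78}\right)} = \left(-45725\right) \frac{1}{35742} + \frac{37447}{13393 \left(11907 + i \sqrt{78}\right)} = - \frac{45725}{35742} + \frac{37447}{159470451 + 13393 i \sqrt{78}}$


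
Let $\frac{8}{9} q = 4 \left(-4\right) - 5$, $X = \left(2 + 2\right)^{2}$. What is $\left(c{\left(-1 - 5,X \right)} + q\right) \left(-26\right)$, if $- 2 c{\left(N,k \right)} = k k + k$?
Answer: $\frac{16601}{4} \approx 4150.3$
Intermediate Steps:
$X = 16$ ($X = 4^{2} = 16$)
$c{\left(N,k \right)} = - \frac{k}{2} - \frac{k^{2}}{2}$ ($c{\left(N,k \right)} = - \frac{k k + k}{2} = - \frac{k^{2} + k}{2} = - \frac{k + k^{2}}{2} = - \frac{k}{2} - \frac{k^{2}}{2}$)
$q = - \frac{189}{8}$ ($q = \frac{9 \left(4 \left(-4\right) - 5\right)}{8} = \frac{9 \left(-16 - 5\right)}{8} = \frac{9}{8} \left(-21\right) = - \frac{189}{8} \approx -23.625$)
$\left(c{\left(-1 - 5,X \right)} + q\right) \left(-26\right) = \left(\left(- \frac{1}{2}\right) 16 \left(1 + 16\right) - \frac{189}{8}\right) \left(-26\right) = \left(\left(- \frac{1}{2}\right) 16 \cdot 17 - \frac{189}{8}\right) \left(-26\right) = \left(-136 - \frac{189}{8}\right) \left(-26\right) = \left(- \frac{1277}{8}\right) \left(-26\right) = \frac{16601}{4}$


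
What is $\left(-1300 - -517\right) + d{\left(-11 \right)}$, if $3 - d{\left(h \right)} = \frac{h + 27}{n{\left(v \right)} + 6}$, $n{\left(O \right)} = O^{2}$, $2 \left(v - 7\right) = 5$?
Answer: $- \frac{300364}{385} \approx -780.17$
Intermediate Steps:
$v = \frac{19}{2}$ ($v = 7 + \frac{1}{2} \cdot 5 = 7 + \frac{5}{2} = \frac{19}{2} \approx 9.5$)
$d{\left(h \right)} = \frac{1047}{385} - \frac{4 h}{385}$ ($d{\left(h \right)} = 3 - \frac{h + 27}{\left(\frac{19}{2}\right)^{2} + 6} = 3 - \frac{27 + h}{\frac{361}{4} + 6} = 3 - \frac{27 + h}{\frac{385}{4}} = 3 - \left(27 + h\right) \frac{4}{385} = 3 - \left(\frac{108}{385} + \frac{4 h}{385}\right) = \frac{1047}{385} - \frac{4 h}{385}$)
$\left(-1300 - -517\right) + d{\left(-11 \right)} = \left(-1300 - -517\right) + \left(\frac{1047}{385} - - \frac{4}{35}\right) = \left(-1300 + 517\right) + \left(\frac{1047}{385} + \frac{4}{35}\right) = -783 + \frac{1091}{385} = - \frac{300364}{385}$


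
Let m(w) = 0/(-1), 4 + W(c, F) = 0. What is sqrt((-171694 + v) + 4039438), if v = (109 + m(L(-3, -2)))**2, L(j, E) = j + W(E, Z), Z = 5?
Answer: 5*sqrt(155185) ≈ 1969.7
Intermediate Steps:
W(c, F) = -4 (W(c, F) = -4 + 0 = -4)
L(j, E) = -4 + j (L(j, E) = j - 4 = -4 + j)
m(w) = 0 (m(w) = 0*(-1) = 0)
v = 11881 (v = (109 + 0)**2 = 109**2 = 11881)
sqrt((-171694 + v) + 4039438) = sqrt((-171694 + 11881) + 4039438) = sqrt(-159813 + 4039438) = sqrt(3879625) = 5*sqrt(155185)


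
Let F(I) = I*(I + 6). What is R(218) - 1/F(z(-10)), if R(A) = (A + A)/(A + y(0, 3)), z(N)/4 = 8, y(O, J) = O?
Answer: 2431/1216 ≈ 1.9992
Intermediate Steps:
z(N) = 32 (z(N) = 4*8 = 32)
F(I) = I*(6 + I)
R(A) = 2 (R(A) = (A + A)/(A + 0) = (2*A)/A = 2)
R(218) - 1/F(z(-10)) = 2 - 1/(32*(6 + 32)) = 2 - 1/(32*38) = 2 - 1/1216 = 2431/1216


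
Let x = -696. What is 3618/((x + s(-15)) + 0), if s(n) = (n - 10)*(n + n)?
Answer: 67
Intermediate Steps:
s(n) = 2*n*(-10 + n) (s(n) = (-10 + n)*(2*n) = 2*n*(-10 + n))
3618/((x + s(-15)) + 0) = 3618/((-696 + 2*(-15)*(-10 - 15)) + 0) = 3618/((-696 + 2*(-15)*(-25)) + 0) = 3618/((-696 + 750) + 0) = 3618/(54 + 0) = 3618/54 = 3618*(1/54) = 67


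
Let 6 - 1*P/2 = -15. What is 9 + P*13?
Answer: 555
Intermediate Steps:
P = 42 (P = 12 - 2*(-15) = 12 + 30 = 42)
9 + P*13 = 9 + 42*13 = 9 + 546 = 555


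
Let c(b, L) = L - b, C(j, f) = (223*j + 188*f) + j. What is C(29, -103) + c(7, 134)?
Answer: -12741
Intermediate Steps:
C(j, f) = 188*f + 224*j (C(j, f) = (188*f + 223*j) + j = 188*f + 224*j)
C(29, -103) + c(7, 134) = (188*(-103) + 224*29) + (134 - 1*7) = (-19364 + 6496) + (134 - 7) = -12868 + 127 = -12741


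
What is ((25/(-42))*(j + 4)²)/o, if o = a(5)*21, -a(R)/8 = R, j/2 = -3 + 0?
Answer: 5/1764 ≈ 0.0028345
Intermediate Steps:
j = -6 (j = 2*(-3 + 0) = 2*(-3) = -6)
a(R) = -8*R
o = -840 (o = -8*5*21 = -40*21 = -840)
((25/(-42))*(j + 4)²)/o = ((25/(-42))*(-6 + 4)²)/(-840) = (-1/42*25*(-2)²)*(-1/840) = -25/42*4*(-1/840) = -50/21*(-1/840) = 5/1764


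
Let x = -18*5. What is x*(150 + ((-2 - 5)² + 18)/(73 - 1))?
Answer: -54335/4 ≈ -13584.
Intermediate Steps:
x = -90
x*(150 + ((-2 - 5)² + 18)/(73 - 1)) = -90*(150 + ((-2 - 5)² + 18)/(73 - 1)) = -90*(150 + ((-7)² + 18)/72) = -90*(150 + (49 + 18)*(1/72)) = -90*(150 + 67*(1/72)) = -90*(150 + 67/72) = -90*10867/72 = -54335/4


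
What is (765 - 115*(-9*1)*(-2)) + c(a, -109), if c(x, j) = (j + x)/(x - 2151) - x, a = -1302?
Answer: -8948/3453 ≈ -2.5914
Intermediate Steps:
c(x, j) = -x + (j + x)/(-2151 + x) (c(x, j) = (j + x)/(-2151 + x) - x = -x + (j + x)/(-2151 + x))
(765 - 115*(-9*1)*(-2)) + c(a, -109) = (765 - 115*(-9*1)*(-2)) + (-109 - 1*(-1302)² + 2152*(-1302))/(-2151 - 1302) = (765 - (-1035)*(-2)) + (-109 - 1*1695204 - 2801904)/(-3453) = (765 - 115*18) - (-109 - 1695204 - 2801904)/3453 = (765 - 2070) - 1/3453*(-4497217) = -1305 + 4497217/3453 = -8948/3453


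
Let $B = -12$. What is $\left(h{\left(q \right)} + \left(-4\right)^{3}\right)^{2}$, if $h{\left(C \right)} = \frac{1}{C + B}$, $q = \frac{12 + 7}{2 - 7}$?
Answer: $\frac{25613721}{6241} \approx 4104.1$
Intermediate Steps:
$q = - \frac{19}{5}$ ($q = \frac{19}{-5} = 19 \left(- \frac{1}{5}\right) = - \frac{19}{5} \approx -3.8$)
$h{\left(C \right)} = \frac{1}{-12 + C}$ ($h{\left(C \right)} = \frac{1}{C - 12} = \frac{1}{-12 + C}$)
$\left(h{\left(q \right)} + \left(-4\right)^{3}\right)^{2} = \left(\frac{1}{-12 - \frac{19}{5}} + \left(-4\right)^{3}\right)^{2} = \left(\frac{1}{- \frac{79}{5}} - 64\right)^{2} = \left(- \frac{5}{79} - 64\right)^{2} = \left(- \frac{5061}{79}\right)^{2} = \frac{25613721}{6241}$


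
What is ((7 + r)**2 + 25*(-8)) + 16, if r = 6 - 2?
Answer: -63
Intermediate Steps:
r = 4
((7 + r)**2 + 25*(-8)) + 16 = ((7 + 4)**2 + 25*(-8)) + 16 = (11**2 - 200) + 16 = (121 - 200) + 16 = -79 + 16 = -63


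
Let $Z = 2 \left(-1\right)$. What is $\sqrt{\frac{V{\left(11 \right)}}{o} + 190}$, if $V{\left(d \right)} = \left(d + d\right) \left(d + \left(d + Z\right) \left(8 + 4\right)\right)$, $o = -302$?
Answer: $\frac{\sqrt{4134531}}{151} \approx 13.466$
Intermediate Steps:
$Z = -2$
$V{\left(d \right)} = 2 d \left(-24 + 13 d\right)$ ($V{\left(d \right)} = \left(d + d\right) \left(d + \left(d - 2\right) \left(8 + 4\right)\right) = 2 d \left(d + \left(-2 + d\right) 12\right) = 2 d \left(d + \left(-24 + 12 d\right)\right) = 2 d \left(-24 + 13 d\right)$)
$\sqrt{\frac{V{\left(11 \right)}}{o} + 190} = \sqrt{\frac{2 \cdot 11 \left(-24 + 13 \cdot 11\right)}{-302} + 190} = \sqrt{2 \cdot 11 \left(-24 + 143\right) \left(- \frac{1}{302}\right) + 190} = \sqrt{2 \cdot 11 \cdot 119 \left(- \frac{1}{302}\right) + 190} = \sqrt{2618 \left(- \frac{1}{302}\right) + 190} = \sqrt{- \frac{1309}{151} + 190} = \sqrt{\frac{27381}{151}} = \frac{\sqrt{4134531}}{151}$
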